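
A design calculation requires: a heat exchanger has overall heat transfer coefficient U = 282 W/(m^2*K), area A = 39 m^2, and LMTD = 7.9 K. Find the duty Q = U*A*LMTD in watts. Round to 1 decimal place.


Q = U * A * LMTD
Q = 282 * 39 * 7.9
Q = 86884.2 W


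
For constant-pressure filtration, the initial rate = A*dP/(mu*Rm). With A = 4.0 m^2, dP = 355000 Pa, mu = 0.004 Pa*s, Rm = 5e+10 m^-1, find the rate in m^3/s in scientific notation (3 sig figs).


rate = A * dP / (mu * Rm)
rate = 4.0 * 355000 / (0.004 * 5e+10)
rate = 1420000.0 / 2.000e+08
rate = 7.10e-03 m^3/s


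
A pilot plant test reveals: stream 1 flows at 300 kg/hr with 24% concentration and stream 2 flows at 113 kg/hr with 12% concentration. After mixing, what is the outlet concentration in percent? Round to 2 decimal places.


Mass balance on solute: F1*x1 + F2*x2 = F3*x3
F3 = F1 + F2 = 300 + 113 = 413 kg/hr
x3 = (F1*x1 + F2*x2)/F3
x3 = (300*0.24 + 113*0.12) / 413
x3 = 20.72%


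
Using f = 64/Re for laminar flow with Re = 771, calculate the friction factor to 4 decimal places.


f = 64 / Re
f = 64 / 771
f = 0.0830


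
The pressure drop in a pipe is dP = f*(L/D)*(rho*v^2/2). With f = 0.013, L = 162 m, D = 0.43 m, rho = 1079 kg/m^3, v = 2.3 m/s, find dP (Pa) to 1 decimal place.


dP = f * (L/D) * (rho*v^2/2)
dP = 0.013 * (162/0.43) * (1079*2.3^2/2)
L/D = 376.74418605
rho*v^2/2 = 1079*5.29/2 = 2853.955
dP = 0.013 * 376.74418605 * 2853.955
dP = 13977.7 Pa


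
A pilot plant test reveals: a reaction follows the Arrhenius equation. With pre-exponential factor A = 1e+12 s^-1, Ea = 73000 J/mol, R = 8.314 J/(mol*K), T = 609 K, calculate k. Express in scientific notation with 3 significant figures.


k = A * exp(-Ea/(R*T))
k = 1e+12 * exp(-73000 / (8.314 * 609))
k = 1e+12 * exp(-14.417685)
k = 5.48e+05


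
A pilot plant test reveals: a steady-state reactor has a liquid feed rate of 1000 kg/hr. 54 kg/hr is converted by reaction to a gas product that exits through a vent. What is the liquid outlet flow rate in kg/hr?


Steady-state mass balance on the main outlet: F_out = F_in - F_removed
F_out = 1000 - 54
F_out = 946 kg/hr


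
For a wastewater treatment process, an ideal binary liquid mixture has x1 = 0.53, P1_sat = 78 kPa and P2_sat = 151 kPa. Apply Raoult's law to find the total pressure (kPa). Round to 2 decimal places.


P = x1*P1_sat + x2*P2_sat
x2 = 1 - x1 = 1 - 0.53 = 0.47
P = 0.53*78 + 0.47*151
P = 41.34 + 70.97
P = 112.31 kPa


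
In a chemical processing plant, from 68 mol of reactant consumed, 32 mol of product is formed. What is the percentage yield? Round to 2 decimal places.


Yield = (moles product / moles consumed) * 100%
Yield = (32 / 68) * 100
Yield = 0.4706 * 100
Yield = 47.06%


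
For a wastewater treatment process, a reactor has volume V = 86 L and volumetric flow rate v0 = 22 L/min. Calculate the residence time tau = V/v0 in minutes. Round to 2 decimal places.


tau = V / v0
tau = 86 / 22
tau = 3.91 min


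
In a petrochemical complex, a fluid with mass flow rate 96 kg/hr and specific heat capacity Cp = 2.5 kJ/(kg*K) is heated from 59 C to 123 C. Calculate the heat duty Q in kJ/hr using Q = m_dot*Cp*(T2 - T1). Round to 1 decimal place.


Q = m_dot * Cp * (T2 - T1)
Q = 96 * 2.5 * (123 - 59)
Q = 96 * 2.5 * 64
Q = 15360.0 kJ/hr


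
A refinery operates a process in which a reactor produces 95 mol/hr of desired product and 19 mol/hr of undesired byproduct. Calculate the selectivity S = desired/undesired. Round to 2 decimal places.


S = desired product rate / undesired product rate
S = 95 / 19
S = 5.00


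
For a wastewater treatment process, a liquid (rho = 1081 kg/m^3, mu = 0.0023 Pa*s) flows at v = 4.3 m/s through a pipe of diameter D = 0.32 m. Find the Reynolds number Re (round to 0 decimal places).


Re = rho * v * D / mu
Re = 1081 * 4.3 * 0.32 / 0.0023
Re = 1487.456 / 0.0023
Re = 646720


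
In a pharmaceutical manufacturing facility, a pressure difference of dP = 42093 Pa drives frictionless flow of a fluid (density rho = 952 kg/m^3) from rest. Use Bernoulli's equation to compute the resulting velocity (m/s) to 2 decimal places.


v = sqrt(2*dP/rho)
v = sqrt(2*42093/952)
v = sqrt(88.430672)
v = 9.40 m/s


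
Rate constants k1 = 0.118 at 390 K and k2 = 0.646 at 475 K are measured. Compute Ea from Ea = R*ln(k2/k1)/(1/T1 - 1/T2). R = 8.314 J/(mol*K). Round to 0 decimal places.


Ea = R * ln(k2/k1) / (1/T1 - 1/T2)
ln(k2/k1) = ln(0.646/0.118) = 1.7001149
1/T1 - 1/T2 = 1/390 - 1/475 = 0.000458839406
Ea = 8.314 * 1.7001149 / 0.000458839406
Ea = 30805 J/mol


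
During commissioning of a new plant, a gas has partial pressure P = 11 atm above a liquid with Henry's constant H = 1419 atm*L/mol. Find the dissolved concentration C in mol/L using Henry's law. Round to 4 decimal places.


C = P / H
C = 11 / 1419
C = 0.0078 mol/L


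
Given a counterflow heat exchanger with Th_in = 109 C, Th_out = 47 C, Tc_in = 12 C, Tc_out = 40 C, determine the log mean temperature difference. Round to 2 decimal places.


dT1 = Th_in - Tc_out = 109 - 40 = 69
dT2 = Th_out - Tc_in = 47 - 12 = 35
LMTD = (dT1 - dT2) / ln(dT1/dT2)
LMTD = (69 - 35) / ln(69/35)
LMTD = 50.09 K


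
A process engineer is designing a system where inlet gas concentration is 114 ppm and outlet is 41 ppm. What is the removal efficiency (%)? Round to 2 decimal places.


Efficiency = (G_in - G_out) / G_in * 100%
Efficiency = (114 - 41) / 114 * 100
Efficiency = 73 / 114 * 100
Efficiency = 64.04%


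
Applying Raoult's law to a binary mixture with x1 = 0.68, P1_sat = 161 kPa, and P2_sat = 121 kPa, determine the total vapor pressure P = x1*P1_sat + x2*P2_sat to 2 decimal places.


P = x1*P1_sat + x2*P2_sat
x2 = 1 - x1 = 1 - 0.68 = 0.32
P = 0.68*161 + 0.32*121
P = 109.48 + 38.72
P = 148.20 kPa


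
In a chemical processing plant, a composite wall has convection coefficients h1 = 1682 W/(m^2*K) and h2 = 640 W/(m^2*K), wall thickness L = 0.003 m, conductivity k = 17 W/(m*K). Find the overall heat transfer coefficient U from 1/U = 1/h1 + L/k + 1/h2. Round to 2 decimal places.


1/U = 1/h1 + L/k + 1/h2
1/U = 1/1682 + 0.003/17 + 1/640
1/U = 0.0005945303 + 0.0001764706 + 0.0015625
1/U = 0.0023335009
U = 428.54 W/(m^2*K)


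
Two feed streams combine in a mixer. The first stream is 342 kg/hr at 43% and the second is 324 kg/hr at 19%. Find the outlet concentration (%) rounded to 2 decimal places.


Mass balance on solute: F1*x1 + F2*x2 = F3*x3
F3 = F1 + F2 = 342 + 324 = 666 kg/hr
x3 = (F1*x1 + F2*x2)/F3
x3 = (342*0.43 + 324*0.19) / 666
x3 = 31.32%


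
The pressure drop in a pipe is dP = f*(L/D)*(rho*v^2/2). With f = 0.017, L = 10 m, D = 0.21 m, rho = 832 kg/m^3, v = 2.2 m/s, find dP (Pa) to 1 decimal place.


dP = f * (L/D) * (rho*v^2/2)
dP = 0.017 * (10/0.21) * (832*2.2^2/2)
L/D = 47.61904762
rho*v^2/2 = 832*4.84/2 = 2013.44
dP = 0.017 * 47.61904762 * 2013.44
dP = 1629.9 Pa


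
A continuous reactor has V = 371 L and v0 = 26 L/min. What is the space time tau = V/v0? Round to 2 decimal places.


tau = V / v0
tau = 371 / 26
tau = 14.27 min


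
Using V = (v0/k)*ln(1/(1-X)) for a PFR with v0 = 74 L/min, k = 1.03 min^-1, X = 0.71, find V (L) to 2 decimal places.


V = (v0/k) * ln(1/(1-X))
V = (74/1.03) * ln(1/(1-0.71))
V = 71.84466 * ln(3.448276)
V = 71.84466 * 1.237874
V = 88.93 L


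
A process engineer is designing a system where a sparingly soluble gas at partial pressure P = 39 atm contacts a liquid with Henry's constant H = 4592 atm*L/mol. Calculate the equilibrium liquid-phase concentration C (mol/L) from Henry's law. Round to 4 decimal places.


C = P / H
C = 39 / 4592
C = 0.0085 mol/L


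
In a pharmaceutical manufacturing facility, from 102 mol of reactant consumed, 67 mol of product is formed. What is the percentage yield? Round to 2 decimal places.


Yield = (moles product / moles consumed) * 100%
Yield = (67 / 102) * 100
Yield = 0.6569 * 100
Yield = 65.69%


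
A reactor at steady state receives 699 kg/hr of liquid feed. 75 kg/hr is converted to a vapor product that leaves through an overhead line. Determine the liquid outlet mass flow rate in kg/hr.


Steady-state mass balance on the main outlet: F_out = F_in - F_removed
F_out = 699 - 75
F_out = 624 kg/hr


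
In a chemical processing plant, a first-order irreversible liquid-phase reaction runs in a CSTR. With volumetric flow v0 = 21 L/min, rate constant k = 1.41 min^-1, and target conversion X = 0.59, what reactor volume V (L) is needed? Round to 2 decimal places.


V = v0 * X / (k * (1 - X))
V = 21 * 0.59 / (1.41 * (1 - 0.59))
V = 12.39 / (1.41 * 0.41)
V = 12.39 / 0.5781
V = 21.43 L


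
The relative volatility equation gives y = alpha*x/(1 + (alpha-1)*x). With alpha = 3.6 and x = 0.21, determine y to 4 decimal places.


y = alpha*x / (1 + (alpha-1)*x)
y = 3.6*0.21 / (1 + (3.6-1)*0.21)
y = 0.756 / (1 + 0.546)
y = 0.756 / 1.546
y = 0.4890


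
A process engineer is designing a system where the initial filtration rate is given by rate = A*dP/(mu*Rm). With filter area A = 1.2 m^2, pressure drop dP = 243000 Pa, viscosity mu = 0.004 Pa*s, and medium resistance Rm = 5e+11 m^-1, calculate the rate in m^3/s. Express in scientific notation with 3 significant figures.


rate = A * dP / (mu * Rm)
rate = 1.2 * 243000 / (0.004 * 5e+11)
rate = 291600.0 / 2.000e+09
rate = 1.46e-04 m^3/s


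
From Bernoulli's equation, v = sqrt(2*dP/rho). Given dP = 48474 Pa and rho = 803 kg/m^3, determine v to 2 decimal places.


v = sqrt(2*dP/rho)
v = sqrt(2*48474/803)
v = sqrt(120.732254)
v = 10.99 m/s


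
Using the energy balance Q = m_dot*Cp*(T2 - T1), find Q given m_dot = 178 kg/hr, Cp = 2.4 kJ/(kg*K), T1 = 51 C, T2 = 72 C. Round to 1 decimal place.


Q = m_dot * Cp * (T2 - T1)
Q = 178 * 2.4 * (72 - 51)
Q = 178 * 2.4 * 21
Q = 8971.2 kJ/hr


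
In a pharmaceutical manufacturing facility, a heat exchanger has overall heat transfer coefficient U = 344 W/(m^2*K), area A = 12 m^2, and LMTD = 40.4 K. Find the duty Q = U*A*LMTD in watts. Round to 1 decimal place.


Q = U * A * LMTD
Q = 344 * 12 * 40.4
Q = 166771.2 W


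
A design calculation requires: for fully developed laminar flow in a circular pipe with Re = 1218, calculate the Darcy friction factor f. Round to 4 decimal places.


f = 64 / Re
f = 64 / 1218
f = 0.0525


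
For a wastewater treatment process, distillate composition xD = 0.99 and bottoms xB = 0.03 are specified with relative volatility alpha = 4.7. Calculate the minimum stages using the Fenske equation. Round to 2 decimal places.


N_min = ln((xD*(1-xB))/(xB*(1-xD))) / ln(alpha)
Numerator inside ln: 0.9603 / 0.0003 = 3201.0
ln(3201.0) = 8.071219
ln(alpha) = ln(4.7) = 1.547563
N_min = 8.071219 / 1.547563 = 5.22


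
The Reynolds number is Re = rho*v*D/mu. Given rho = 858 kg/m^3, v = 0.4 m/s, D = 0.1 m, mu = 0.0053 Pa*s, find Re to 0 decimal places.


Re = rho * v * D / mu
Re = 858 * 0.4 * 0.1 / 0.0053
Re = 34.32 / 0.0053
Re = 6475


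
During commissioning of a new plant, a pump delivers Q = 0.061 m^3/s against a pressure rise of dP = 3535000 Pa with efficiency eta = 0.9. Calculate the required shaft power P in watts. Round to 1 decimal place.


P = Q * dP / eta
P = 0.061 * 3535000 / 0.9
P = 215635.0 / 0.9
P = 239594.4 W


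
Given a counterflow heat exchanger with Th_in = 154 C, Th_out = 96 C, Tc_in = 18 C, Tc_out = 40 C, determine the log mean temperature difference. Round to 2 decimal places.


dT1 = Th_in - Tc_out = 154 - 40 = 114
dT2 = Th_out - Tc_in = 96 - 18 = 78
LMTD = (dT1 - dT2) / ln(dT1/dT2)
LMTD = (114 - 78) / ln(114/78)
LMTD = 94.86 K


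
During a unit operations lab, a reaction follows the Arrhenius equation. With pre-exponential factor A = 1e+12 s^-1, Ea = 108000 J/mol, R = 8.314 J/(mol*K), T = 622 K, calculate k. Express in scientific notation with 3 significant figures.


k = A * exp(-Ea/(R*T))
k = 1e+12 * exp(-108000 / (8.314 * 622))
k = 1e+12 * exp(-20.884465)
k = 8.51e+02


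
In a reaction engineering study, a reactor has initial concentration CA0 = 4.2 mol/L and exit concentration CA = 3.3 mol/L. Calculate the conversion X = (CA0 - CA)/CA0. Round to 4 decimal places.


X = (CA0 - CA) / CA0
X = (4.2 - 3.3) / 4.2
X = 0.9 / 4.2
X = 0.2143


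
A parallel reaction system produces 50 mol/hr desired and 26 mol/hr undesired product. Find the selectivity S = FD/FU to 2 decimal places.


S = desired product rate / undesired product rate
S = 50 / 26
S = 1.92


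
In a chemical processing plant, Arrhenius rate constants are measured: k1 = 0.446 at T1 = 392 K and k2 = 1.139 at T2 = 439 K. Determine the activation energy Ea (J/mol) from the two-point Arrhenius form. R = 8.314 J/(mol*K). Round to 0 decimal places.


Ea = R * ln(k2/k1) / (1/T1 - 1/T2)
ln(k2/k1) = ln(1.139/0.446) = 0.937587
1/T1 - 1/T2 = 1/392 - 1/439 = 0.00027311608
Ea = 8.314 * 0.937587 / 0.00027311608
Ea = 28541 J/mol


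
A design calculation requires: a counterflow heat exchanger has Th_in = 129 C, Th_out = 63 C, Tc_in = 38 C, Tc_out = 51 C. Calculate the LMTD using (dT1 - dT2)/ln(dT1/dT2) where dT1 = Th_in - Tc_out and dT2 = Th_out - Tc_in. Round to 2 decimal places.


dT1 = Th_in - Tc_out = 129 - 51 = 78
dT2 = Th_out - Tc_in = 63 - 38 = 25
LMTD = (dT1 - dT2) / ln(dT1/dT2)
LMTD = (78 - 25) / ln(78/25)
LMTD = 46.58 K


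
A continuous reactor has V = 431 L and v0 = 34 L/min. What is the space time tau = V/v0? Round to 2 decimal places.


tau = V / v0
tau = 431 / 34
tau = 12.68 min


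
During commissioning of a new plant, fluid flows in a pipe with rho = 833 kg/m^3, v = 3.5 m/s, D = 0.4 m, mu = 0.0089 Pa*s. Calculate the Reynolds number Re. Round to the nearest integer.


Re = rho * v * D / mu
Re = 833 * 3.5 * 0.4 / 0.0089
Re = 1166.2 / 0.0089
Re = 131034


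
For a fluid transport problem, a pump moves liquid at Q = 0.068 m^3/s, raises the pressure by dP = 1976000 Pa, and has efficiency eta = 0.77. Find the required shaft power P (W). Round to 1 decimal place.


P = Q * dP / eta
P = 0.068 * 1976000 / 0.77
P = 134368.0 / 0.77
P = 174503.9 W


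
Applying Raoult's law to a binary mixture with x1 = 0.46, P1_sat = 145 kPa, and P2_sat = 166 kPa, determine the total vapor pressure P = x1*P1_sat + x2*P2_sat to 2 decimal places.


P = x1*P1_sat + x2*P2_sat
x2 = 1 - x1 = 1 - 0.46 = 0.54
P = 0.46*145 + 0.54*166
P = 66.7 + 89.64
P = 156.34 kPa


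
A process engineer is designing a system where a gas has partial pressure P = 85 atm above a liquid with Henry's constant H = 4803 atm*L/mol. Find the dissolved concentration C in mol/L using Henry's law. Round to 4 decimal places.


C = P / H
C = 85 / 4803
C = 0.0177 mol/L


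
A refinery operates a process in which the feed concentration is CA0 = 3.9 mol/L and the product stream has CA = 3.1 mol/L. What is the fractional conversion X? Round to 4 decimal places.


X = (CA0 - CA) / CA0
X = (3.9 - 3.1) / 3.9
X = 0.8 / 3.9
X = 0.2051


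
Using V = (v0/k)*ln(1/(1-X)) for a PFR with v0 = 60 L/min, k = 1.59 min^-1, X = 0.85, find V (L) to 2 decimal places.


V = (v0/k) * ln(1/(1-X))
V = (60/1.59) * ln(1/(1-0.85))
V = 37.735849 * ln(6.666667)
V = 37.735849 * 1.89712
V = 71.59 L


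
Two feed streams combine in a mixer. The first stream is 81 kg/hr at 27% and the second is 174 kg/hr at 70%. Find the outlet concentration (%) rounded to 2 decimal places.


Mass balance on solute: F1*x1 + F2*x2 = F3*x3
F3 = F1 + F2 = 81 + 174 = 255 kg/hr
x3 = (F1*x1 + F2*x2)/F3
x3 = (81*0.27 + 174*0.7) / 255
x3 = 56.34%


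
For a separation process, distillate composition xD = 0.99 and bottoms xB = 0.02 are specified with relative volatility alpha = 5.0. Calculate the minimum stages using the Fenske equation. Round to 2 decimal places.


N_min = ln((xD*(1-xB))/(xB*(1-xD))) / ln(alpha)
Numerator inside ln: 0.9702 / 0.0002 = 4851.0
ln(4851.0) = 8.48694
ln(alpha) = ln(5.0) = 1.609438
N_min = 8.48694 / 1.609438 = 5.27


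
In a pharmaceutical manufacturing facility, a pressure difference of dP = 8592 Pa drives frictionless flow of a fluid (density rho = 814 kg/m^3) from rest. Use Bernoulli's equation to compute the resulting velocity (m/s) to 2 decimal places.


v = sqrt(2*dP/rho)
v = sqrt(2*8592/814)
v = sqrt(21.110565)
v = 4.59 m/s


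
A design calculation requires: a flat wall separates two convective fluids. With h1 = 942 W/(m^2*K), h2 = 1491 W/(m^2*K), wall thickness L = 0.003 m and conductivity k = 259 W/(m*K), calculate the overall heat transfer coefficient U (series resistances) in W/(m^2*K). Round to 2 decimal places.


1/U = 1/h1 + L/k + 1/h2
1/U = 1/942 + 0.003/259 + 1/1491
1/U = 0.0010615711 + 1.1583e-05 + 0.0006706908
1/U = 0.0017438449
U = 573.45 W/(m^2*K)


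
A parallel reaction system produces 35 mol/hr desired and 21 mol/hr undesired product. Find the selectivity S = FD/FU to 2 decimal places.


S = desired product rate / undesired product rate
S = 35 / 21
S = 1.67


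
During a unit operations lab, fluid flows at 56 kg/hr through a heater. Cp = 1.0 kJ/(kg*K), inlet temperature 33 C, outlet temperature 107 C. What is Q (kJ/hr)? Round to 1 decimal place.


Q = m_dot * Cp * (T2 - T1)
Q = 56 * 1.0 * (107 - 33)
Q = 56 * 1.0 * 74
Q = 4144.0 kJ/hr


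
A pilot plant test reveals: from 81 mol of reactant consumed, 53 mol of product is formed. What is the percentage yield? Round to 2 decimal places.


Yield = (moles product / moles consumed) * 100%
Yield = (53 / 81) * 100
Yield = 0.6543 * 100
Yield = 65.43%


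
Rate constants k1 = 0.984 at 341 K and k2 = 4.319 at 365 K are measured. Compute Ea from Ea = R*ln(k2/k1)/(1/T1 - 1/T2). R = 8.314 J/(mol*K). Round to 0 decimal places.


Ea = R * ln(k2/k1) / (1/T1 - 1/T2)
ln(k2/k1) = ln(4.319/0.984) = 1.4791533
1/T1 - 1/T2 = 1/341 - 1/365 = 0.000192825292
Ea = 8.314 * 1.4791533 / 0.000192825292
Ea = 63776 J/mol


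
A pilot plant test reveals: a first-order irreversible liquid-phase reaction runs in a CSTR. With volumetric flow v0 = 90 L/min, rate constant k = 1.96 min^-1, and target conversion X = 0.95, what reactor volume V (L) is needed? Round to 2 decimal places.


V = v0 * X / (k * (1 - X))
V = 90 * 0.95 / (1.96 * (1 - 0.95))
V = 85.5 / (1.96 * 0.05)
V = 85.5 / 0.098
V = 872.45 L


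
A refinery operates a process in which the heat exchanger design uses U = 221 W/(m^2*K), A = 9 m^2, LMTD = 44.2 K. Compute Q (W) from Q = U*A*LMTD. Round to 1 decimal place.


Q = U * A * LMTD
Q = 221 * 9 * 44.2
Q = 87913.8 W


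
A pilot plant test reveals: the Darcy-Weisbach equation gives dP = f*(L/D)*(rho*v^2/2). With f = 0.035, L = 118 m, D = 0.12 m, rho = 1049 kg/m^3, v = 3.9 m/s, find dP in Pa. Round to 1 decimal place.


dP = f * (L/D) * (rho*v^2/2)
dP = 0.035 * (118/0.12) * (1049*3.9^2/2)
L/D = 983.33333333
rho*v^2/2 = 1049*15.21/2 = 7977.645
dP = 0.035 * 983.33333333 * 7977.645
dP = 274563.9 Pa


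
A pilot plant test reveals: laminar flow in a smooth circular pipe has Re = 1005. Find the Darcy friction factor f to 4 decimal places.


f = 64 / Re
f = 64 / 1005
f = 0.0637


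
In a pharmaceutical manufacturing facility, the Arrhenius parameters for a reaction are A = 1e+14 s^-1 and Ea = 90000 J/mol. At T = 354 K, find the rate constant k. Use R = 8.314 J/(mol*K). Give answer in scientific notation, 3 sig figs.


k = A * exp(-Ea/(R*T))
k = 1e+14 * exp(-90000 / (8.314 * 354))
k = 1e+14 * exp(-30.579419)
k = 5.24e+00


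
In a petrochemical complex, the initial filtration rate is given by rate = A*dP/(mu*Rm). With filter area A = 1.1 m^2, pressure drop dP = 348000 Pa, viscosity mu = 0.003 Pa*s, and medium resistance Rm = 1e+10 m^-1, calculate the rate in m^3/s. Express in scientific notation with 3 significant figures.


rate = A * dP / (mu * Rm)
rate = 1.1 * 348000 / (0.003 * 1e+10)
rate = 382800.0 / 3.000e+07
rate = 1.28e-02 m^3/s


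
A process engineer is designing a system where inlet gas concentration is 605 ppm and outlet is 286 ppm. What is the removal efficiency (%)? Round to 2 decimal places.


Efficiency = (G_in - G_out) / G_in * 100%
Efficiency = (605 - 286) / 605 * 100
Efficiency = 319 / 605 * 100
Efficiency = 52.73%


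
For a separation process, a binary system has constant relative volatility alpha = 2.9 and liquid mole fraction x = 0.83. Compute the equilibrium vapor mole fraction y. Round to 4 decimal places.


y = alpha*x / (1 + (alpha-1)*x)
y = 2.9*0.83 / (1 + (2.9-1)*0.83)
y = 2.407 / (1 + 1.577)
y = 2.407 / 2.577
y = 0.9340


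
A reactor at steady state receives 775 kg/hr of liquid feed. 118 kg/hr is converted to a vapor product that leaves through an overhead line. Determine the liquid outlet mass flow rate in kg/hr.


Steady-state mass balance on the main outlet: F_out = F_in - F_removed
F_out = 775 - 118
F_out = 657 kg/hr


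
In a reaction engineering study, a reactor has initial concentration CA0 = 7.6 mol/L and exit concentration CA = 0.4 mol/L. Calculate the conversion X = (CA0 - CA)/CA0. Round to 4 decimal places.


X = (CA0 - CA) / CA0
X = (7.6 - 0.4) / 7.6
X = 7.2 / 7.6
X = 0.9474


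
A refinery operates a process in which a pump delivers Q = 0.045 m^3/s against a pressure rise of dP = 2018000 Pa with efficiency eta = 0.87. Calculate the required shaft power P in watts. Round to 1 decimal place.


P = Q * dP / eta
P = 0.045 * 2018000 / 0.87
P = 90810.0 / 0.87
P = 104379.3 W


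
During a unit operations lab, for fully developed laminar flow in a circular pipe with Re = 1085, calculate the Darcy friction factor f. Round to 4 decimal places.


f = 64 / Re
f = 64 / 1085
f = 0.0590


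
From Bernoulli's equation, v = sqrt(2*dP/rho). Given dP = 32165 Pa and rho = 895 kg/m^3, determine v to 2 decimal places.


v = sqrt(2*dP/rho)
v = sqrt(2*32165/895)
v = sqrt(71.877095)
v = 8.48 m/s


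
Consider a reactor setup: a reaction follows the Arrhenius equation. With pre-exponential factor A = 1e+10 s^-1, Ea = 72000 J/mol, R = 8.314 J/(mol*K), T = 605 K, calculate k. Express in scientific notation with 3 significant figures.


k = A * exp(-Ea/(R*T))
k = 1e+10 * exp(-72000 / (8.314 * 605))
k = 1e+10 * exp(-14.314201)
k = 6.07e+03


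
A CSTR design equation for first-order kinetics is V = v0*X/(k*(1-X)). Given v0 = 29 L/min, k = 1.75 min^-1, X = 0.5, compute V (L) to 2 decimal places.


V = v0 * X / (k * (1 - X))
V = 29 * 0.5 / (1.75 * (1 - 0.5))
V = 14.5 / (1.75 * 0.5)
V = 14.5 / 0.875
V = 16.57 L


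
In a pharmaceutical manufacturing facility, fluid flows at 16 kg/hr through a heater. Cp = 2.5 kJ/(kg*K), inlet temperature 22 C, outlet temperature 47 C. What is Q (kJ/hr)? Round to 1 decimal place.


Q = m_dot * Cp * (T2 - T1)
Q = 16 * 2.5 * (47 - 22)
Q = 16 * 2.5 * 25
Q = 1000.0 kJ/hr


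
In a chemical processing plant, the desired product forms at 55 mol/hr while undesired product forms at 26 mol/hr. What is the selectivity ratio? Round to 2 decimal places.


S = desired product rate / undesired product rate
S = 55 / 26
S = 2.12


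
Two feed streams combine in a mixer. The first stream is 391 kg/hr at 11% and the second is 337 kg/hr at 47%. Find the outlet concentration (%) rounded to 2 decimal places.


Mass balance on solute: F1*x1 + F2*x2 = F3*x3
F3 = F1 + F2 = 391 + 337 = 728 kg/hr
x3 = (F1*x1 + F2*x2)/F3
x3 = (391*0.11 + 337*0.47) / 728
x3 = 27.66%


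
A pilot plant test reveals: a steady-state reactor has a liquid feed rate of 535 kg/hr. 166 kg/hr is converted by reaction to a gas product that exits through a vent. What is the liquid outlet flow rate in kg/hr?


Steady-state mass balance on the main outlet: F_out = F_in - F_removed
F_out = 535 - 166
F_out = 369 kg/hr


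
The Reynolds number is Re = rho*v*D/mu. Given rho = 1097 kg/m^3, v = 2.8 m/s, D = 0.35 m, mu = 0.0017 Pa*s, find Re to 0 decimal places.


Re = rho * v * D / mu
Re = 1097 * 2.8 * 0.35 / 0.0017
Re = 1075.06 / 0.0017
Re = 632388


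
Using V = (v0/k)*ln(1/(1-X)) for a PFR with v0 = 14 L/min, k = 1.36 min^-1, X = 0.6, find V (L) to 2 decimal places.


V = (v0/k) * ln(1/(1-X))
V = (14/1.36) * ln(1/(1-0.6))
V = 10.294118 * ln(2.5)
V = 10.294118 * 0.916291
V = 9.43 L


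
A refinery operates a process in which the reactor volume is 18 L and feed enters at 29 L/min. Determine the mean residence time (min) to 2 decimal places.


tau = V / v0
tau = 18 / 29
tau = 0.62 min


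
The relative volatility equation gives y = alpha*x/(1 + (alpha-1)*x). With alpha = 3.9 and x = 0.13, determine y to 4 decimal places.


y = alpha*x / (1 + (alpha-1)*x)
y = 3.9*0.13 / (1 + (3.9-1)*0.13)
y = 0.507 / (1 + 0.377)
y = 0.507 / 1.377
y = 0.3682


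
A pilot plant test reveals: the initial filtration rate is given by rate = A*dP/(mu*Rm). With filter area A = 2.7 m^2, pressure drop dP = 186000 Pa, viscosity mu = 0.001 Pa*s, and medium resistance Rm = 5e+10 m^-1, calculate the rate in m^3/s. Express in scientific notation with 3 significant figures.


rate = A * dP / (mu * Rm)
rate = 2.7 * 186000 / (0.001 * 5e+10)
rate = 502200.0 / 5.000e+07
rate = 1.00e-02 m^3/s


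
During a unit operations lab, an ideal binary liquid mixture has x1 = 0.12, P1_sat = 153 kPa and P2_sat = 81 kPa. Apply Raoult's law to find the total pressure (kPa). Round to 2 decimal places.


P = x1*P1_sat + x2*P2_sat
x2 = 1 - x1 = 1 - 0.12 = 0.88
P = 0.12*153 + 0.88*81
P = 18.36 + 71.28
P = 89.64 kPa


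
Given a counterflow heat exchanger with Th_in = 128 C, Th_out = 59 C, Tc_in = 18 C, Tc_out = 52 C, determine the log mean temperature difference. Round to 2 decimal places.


dT1 = Th_in - Tc_out = 128 - 52 = 76
dT2 = Th_out - Tc_in = 59 - 18 = 41
LMTD = (dT1 - dT2) / ln(dT1/dT2)
LMTD = (76 - 41) / ln(76/41)
LMTD = 56.71 K


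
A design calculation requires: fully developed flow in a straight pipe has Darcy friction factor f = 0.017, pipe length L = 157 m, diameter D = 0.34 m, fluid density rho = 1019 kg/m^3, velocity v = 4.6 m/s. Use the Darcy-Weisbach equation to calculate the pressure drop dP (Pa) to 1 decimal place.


dP = f * (L/D) * (rho*v^2/2)
dP = 0.017 * (157/0.34) * (1019*4.6^2/2)
L/D = 461.76470588
rho*v^2/2 = 1019*21.16/2 = 10781.02
dP = 0.017 * 461.76470588 * 10781.02
dP = 84631.0 Pa


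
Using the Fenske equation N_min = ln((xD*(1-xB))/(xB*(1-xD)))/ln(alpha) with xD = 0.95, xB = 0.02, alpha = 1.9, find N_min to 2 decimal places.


N_min = ln((xD*(1-xB))/(xB*(1-xD))) / ln(alpha)
Numerator inside ln: 0.931 / 0.001 = 931.0
ln(931.0) = 6.836259
ln(alpha) = ln(1.9) = 0.641854
N_min = 6.836259 / 0.641854 = 10.65


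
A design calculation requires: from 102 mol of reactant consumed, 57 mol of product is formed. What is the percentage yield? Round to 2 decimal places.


Yield = (moles product / moles consumed) * 100%
Yield = (57 / 102) * 100
Yield = 0.5588 * 100
Yield = 55.88%


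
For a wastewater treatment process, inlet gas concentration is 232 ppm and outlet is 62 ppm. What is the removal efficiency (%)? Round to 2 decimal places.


Efficiency = (G_in - G_out) / G_in * 100%
Efficiency = (232 - 62) / 232 * 100
Efficiency = 170 / 232 * 100
Efficiency = 73.28%


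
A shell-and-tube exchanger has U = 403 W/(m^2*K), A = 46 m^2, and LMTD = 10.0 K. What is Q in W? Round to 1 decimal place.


Q = U * A * LMTD
Q = 403 * 46 * 10.0
Q = 185380.0 W


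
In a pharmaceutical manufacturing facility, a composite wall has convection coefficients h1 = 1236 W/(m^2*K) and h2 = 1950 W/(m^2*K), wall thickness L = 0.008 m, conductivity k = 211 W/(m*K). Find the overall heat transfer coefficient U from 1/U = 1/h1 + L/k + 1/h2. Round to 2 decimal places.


1/U = 1/h1 + L/k + 1/h2
1/U = 1/1236 + 0.008/211 + 1/1950
1/U = 0.0008090615 + 3.79147e-05 + 0.0005128205
1/U = 0.0013597967
U = 735.40 W/(m^2*K)


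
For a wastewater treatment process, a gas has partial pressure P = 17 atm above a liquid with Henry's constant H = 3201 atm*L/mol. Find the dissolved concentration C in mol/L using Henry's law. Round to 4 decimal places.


C = P / H
C = 17 / 3201
C = 0.0053 mol/L


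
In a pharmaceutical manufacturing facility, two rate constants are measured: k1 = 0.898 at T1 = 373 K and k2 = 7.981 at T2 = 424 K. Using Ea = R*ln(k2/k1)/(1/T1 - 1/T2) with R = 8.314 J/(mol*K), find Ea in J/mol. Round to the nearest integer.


Ea = R * ln(k2/k1) / (1/T1 - 1/T2)
ln(k2/k1) = ln(7.981/0.898) = 2.1846489
1/T1 - 1/T2 = 1/373 - 1/424 = 0.000322474581
Ea = 8.314 * 2.1846489 / 0.000322474581
Ea = 56324 J/mol


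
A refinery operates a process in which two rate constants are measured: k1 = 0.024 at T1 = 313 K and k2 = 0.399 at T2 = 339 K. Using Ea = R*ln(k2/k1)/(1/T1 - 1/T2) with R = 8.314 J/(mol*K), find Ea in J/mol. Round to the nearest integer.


Ea = R * ln(k2/k1) / (1/T1 - 1/T2)
ln(k2/k1) = ln(0.399/0.024) = 2.8109076
1/T1 - 1/T2 = 1/313 - 1/339 = 0.000245035672
Ea = 8.314 * 2.8109076 / 0.000245035672
Ea = 95373 J/mol


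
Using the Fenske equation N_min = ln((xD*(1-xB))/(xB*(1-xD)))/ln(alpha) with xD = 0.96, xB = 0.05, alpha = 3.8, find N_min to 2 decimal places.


N_min = ln((xD*(1-xB))/(xB*(1-xD))) / ln(alpha)
Numerator inside ln: 0.912 / 0.002 = 456.0
ln(456.0) = 6.122493
ln(alpha) = ln(3.8) = 1.335001
N_min = 6.122493 / 1.335001 = 4.59


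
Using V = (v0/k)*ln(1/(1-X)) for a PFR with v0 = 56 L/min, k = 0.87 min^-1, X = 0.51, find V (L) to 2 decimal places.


V = (v0/k) * ln(1/(1-X))
V = (56/0.87) * ln(1/(1-0.51))
V = 64.367816 * ln(2.040816)
V = 64.367816 * 0.71335
V = 45.92 L


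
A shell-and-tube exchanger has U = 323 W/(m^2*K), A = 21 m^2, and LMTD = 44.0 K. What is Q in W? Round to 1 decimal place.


Q = U * A * LMTD
Q = 323 * 21 * 44.0
Q = 298452.0 W


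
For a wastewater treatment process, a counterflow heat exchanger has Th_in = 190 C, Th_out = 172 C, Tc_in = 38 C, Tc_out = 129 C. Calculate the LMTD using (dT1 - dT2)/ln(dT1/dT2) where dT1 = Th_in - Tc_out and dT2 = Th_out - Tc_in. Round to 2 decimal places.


dT1 = Th_in - Tc_out = 190 - 129 = 61
dT2 = Th_out - Tc_in = 172 - 38 = 134
LMTD = (dT1 - dT2) / ln(dT1/dT2)
LMTD = (61 - 134) / ln(61/134)
LMTD = 92.76 K


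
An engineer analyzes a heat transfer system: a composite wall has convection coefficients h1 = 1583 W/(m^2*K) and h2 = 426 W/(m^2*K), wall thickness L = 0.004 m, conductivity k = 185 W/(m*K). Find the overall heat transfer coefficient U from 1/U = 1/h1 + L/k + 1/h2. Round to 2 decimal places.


1/U = 1/h1 + L/k + 1/h2
1/U = 1/1583 + 0.004/185 + 1/426
1/U = 0.0006317119 + 2.16216e-05 + 0.0023474178
1/U = 0.0030007513
U = 333.25 W/(m^2*K)


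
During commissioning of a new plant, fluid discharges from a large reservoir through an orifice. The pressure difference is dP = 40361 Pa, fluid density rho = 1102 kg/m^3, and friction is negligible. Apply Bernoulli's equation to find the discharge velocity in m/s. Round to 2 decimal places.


v = sqrt(2*dP/rho)
v = sqrt(2*40361/1102)
v = sqrt(73.250454)
v = 8.56 m/s


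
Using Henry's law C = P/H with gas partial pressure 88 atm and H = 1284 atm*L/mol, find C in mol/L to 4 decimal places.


C = P / H
C = 88 / 1284
C = 0.0685 mol/L


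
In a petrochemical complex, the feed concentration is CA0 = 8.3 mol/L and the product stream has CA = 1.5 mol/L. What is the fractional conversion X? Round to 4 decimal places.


X = (CA0 - CA) / CA0
X = (8.3 - 1.5) / 8.3
X = 6.8 / 8.3
X = 0.8193


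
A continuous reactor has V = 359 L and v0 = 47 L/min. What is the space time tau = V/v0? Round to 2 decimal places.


tau = V / v0
tau = 359 / 47
tau = 7.64 min


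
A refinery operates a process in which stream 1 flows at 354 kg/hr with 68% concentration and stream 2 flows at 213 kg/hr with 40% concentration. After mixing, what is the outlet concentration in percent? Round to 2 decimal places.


Mass balance on solute: F1*x1 + F2*x2 = F3*x3
F3 = F1 + F2 = 354 + 213 = 567 kg/hr
x3 = (F1*x1 + F2*x2)/F3
x3 = (354*0.68 + 213*0.4) / 567
x3 = 57.48%


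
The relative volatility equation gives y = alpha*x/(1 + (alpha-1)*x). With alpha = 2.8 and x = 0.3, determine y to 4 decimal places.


y = alpha*x / (1 + (alpha-1)*x)
y = 2.8*0.3 / (1 + (2.8-1)*0.3)
y = 0.84 / (1 + 0.54)
y = 0.84 / 1.54
y = 0.5455


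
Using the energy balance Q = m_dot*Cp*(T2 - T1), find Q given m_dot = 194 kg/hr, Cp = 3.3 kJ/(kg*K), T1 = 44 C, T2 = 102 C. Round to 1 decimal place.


Q = m_dot * Cp * (T2 - T1)
Q = 194 * 3.3 * (102 - 44)
Q = 194 * 3.3 * 58
Q = 37131.6 kJ/hr


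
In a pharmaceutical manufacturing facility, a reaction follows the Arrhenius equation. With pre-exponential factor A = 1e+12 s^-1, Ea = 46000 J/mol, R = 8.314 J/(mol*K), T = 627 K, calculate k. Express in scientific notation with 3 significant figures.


k = A * exp(-Ea/(R*T))
k = 1e+12 * exp(-46000 / (8.314 * 627))
k = 1e+12 * exp(-8.8243)
k = 1.47e+08


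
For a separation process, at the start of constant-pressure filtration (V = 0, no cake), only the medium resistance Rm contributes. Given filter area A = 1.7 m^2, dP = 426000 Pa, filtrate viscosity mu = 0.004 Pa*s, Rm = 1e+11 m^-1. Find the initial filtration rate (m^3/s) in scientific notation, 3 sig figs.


rate = A * dP / (mu * Rm)
rate = 1.7 * 426000 / (0.004 * 1e+11)
rate = 724200.0 / 4.000e+08
rate = 1.81e-03 m^3/s


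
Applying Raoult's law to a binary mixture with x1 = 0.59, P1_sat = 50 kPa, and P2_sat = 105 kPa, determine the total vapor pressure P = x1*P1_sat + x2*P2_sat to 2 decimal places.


P = x1*P1_sat + x2*P2_sat
x2 = 1 - x1 = 1 - 0.59 = 0.41
P = 0.59*50 + 0.41*105
P = 29.5 + 43.05
P = 72.55 kPa


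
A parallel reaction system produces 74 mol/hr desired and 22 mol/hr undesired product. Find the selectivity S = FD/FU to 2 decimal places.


S = desired product rate / undesired product rate
S = 74 / 22
S = 3.36


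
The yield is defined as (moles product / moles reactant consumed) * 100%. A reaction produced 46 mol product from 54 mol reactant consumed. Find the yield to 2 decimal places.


Yield = (moles product / moles consumed) * 100%
Yield = (46 / 54) * 100
Yield = 0.8519 * 100
Yield = 85.19%


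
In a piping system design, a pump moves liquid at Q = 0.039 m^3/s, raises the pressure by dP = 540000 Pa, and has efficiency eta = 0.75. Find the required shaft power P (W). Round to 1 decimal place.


P = Q * dP / eta
P = 0.039 * 540000 / 0.75
P = 21060.0 / 0.75
P = 28080.0 W


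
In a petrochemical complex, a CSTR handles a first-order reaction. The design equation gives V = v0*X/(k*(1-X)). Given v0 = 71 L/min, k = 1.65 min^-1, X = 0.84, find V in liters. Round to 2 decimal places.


V = v0 * X / (k * (1 - X))
V = 71 * 0.84 / (1.65 * (1 - 0.84))
V = 59.64 / (1.65 * 0.16)
V = 59.64 / 0.264
V = 225.91 L


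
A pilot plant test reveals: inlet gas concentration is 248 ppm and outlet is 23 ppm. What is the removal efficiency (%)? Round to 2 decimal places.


Efficiency = (G_in - G_out) / G_in * 100%
Efficiency = (248 - 23) / 248 * 100
Efficiency = 225 / 248 * 100
Efficiency = 90.73%


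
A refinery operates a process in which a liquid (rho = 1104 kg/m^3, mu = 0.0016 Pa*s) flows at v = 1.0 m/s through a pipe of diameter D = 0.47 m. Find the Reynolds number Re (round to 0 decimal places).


Re = rho * v * D / mu
Re = 1104 * 1.0 * 0.47 / 0.0016
Re = 518.88 / 0.0016
Re = 324300


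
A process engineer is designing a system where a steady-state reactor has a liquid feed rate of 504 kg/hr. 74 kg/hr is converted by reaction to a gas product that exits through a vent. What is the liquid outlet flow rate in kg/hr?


Steady-state mass balance on the main outlet: F_out = F_in - F_removed
F_out = 504 - 74
F_out = 430 kg/hr


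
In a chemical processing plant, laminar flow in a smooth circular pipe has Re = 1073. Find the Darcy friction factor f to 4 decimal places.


f = 64 / Re
f = 64 / 1073
f = 0.0596


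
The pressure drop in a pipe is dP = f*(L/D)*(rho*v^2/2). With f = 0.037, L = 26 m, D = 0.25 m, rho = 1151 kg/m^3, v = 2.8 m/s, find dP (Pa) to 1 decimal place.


dP = f * (L/D) * (rho*v^2/2)
dP = 0.037 * (26/0.25) * (1151*2.8^2/2)
L/D = 104.0
rho*v^2/2 = 1151*7.84/2 = 4511.92
dP = 0.037 * 104.0 * 4511.92
dP = 17361.9 Pa


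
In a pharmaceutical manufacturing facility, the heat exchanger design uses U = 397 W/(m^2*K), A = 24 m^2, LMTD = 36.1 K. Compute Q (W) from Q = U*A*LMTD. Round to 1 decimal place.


Q = U * A * LMTD
Q = 397 * 24 * 36.1
Q = 343960.8 W


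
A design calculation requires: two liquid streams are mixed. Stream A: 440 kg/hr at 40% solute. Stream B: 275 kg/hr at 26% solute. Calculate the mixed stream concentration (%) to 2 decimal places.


Mass balance on solute: F1*x1 + F2*x2 = F3*x3
F3 = F1 + F2 = 440 + 275 = 715 kg/hr
x3 = (F1*x1 + F2*x2)/F3
x3 = (440*0.4 + 275*0.26) / 715
x3 = 34.62%


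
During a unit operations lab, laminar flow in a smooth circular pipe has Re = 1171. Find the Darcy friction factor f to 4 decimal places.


f = 64 / Re
f = 64 / 1171
f = 0.0547


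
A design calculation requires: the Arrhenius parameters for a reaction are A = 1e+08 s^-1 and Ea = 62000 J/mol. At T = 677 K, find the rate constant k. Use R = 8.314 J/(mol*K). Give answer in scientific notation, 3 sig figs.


k = A * exp(-Ea/(R*T))
k = 1e+08 * exp(-62000 / (8.314 * 677))
k = 1e+08 * exp(-11.015216)
k = 1.64e+03


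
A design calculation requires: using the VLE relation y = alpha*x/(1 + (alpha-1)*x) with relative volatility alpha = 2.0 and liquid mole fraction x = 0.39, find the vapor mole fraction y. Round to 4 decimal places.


y = alpha*x / (1 + (alpha-1)*x)
y = 2.0*0.39 / (1 + (2.0-1)*0.39)
y = 0.78 / (1 + 0.39)
y = 0.78 / 1.39
y = 0.5612


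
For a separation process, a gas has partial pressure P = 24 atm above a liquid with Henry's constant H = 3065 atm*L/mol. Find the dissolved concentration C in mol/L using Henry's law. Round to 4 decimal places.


C = P / H
C = 24 / 3065
C = 0.0078 mol/L


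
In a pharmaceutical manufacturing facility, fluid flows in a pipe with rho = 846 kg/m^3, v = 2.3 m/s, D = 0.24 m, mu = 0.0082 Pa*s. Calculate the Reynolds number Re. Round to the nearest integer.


Re = rho * v * D / mu
Re = 846 * 2.3 * 0.24 / 0.0082
Re = 466.992 / 0.0082
Re = 56950


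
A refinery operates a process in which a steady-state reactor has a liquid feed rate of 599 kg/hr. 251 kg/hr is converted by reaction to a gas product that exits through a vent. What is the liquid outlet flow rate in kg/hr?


Steady-state mass balance on the main outlet: F_out = F_in - F_removed
F_out = 599 - 251
F_out = 348 kg/hr


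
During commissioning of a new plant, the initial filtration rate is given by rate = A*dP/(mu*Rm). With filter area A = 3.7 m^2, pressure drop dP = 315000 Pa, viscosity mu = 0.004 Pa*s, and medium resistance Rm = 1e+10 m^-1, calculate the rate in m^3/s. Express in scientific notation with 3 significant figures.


rate = A * dP / (mu * Rm)
rate = 3.7 * 315000 / (0.004 * 1e+10)
rate = 1165500.0 / 4.000e+07
rate = 2.91e-02 m^3/s


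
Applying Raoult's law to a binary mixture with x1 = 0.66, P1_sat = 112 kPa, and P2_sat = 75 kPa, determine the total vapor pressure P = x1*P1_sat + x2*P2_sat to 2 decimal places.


P = x1*P1_sat + x2*P2_sat
x2 = 1 - x1 = 1 - 0.66 = 0.34
P = 0.66*112 + 0.34*75
P = 73.92 + 25.5
P = 99.42 kPa


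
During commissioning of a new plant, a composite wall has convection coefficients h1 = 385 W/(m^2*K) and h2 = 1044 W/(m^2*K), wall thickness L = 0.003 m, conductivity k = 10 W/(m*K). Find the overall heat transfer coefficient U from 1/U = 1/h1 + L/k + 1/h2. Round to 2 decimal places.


1/U = 1/h1 + L/k + 1/h2
1/U = 1/385 + 0.003/10 + 1/1044
1/U = 0.0025974026 + 0.0003 + 0.0009578544
1/U = 0.003855257
U = 259.39 W/(m^2*K)


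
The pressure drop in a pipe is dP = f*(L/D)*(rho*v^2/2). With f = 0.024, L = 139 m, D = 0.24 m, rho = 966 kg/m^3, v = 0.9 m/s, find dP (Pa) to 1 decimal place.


dP = f * (L/D) * (rho*v^2/2)
dP = 0.024 * (139/0.24) * (966*0.9^2/2)
L/D = 579.16666667
rho*v^2/2 = 966*0.81/2 = 391.23
dP = 0.024 * 579.16666667 * 391.23
dP = 5438.1 Pa
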